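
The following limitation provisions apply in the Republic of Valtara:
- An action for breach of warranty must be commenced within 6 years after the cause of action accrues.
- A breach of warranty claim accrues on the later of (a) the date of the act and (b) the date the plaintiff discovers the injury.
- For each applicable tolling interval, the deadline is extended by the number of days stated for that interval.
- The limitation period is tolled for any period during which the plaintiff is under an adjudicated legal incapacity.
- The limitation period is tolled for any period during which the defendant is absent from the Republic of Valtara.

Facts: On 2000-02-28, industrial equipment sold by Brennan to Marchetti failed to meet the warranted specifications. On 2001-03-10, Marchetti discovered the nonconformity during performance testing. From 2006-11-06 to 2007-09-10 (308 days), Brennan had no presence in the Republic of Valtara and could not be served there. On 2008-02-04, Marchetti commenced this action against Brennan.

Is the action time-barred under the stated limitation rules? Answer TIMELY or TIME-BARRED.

Taking the later of the act (2000-02-28) and discovery (2001-03-10), the claim accrued on 2001-03-10.
The untolled deadline — 6 years after 2001-03-10 — is 2007-03-10.
The defendant's absence from the jurisdiction from 2006-11-06 to 2007-09-10 tolled the period for 308 days, extending the deadline to 2008-01-12.
Marchetti filed on 2008-02-04, after the 2008-01-12 deadline, so the action is time-barred.

TIME-BARRED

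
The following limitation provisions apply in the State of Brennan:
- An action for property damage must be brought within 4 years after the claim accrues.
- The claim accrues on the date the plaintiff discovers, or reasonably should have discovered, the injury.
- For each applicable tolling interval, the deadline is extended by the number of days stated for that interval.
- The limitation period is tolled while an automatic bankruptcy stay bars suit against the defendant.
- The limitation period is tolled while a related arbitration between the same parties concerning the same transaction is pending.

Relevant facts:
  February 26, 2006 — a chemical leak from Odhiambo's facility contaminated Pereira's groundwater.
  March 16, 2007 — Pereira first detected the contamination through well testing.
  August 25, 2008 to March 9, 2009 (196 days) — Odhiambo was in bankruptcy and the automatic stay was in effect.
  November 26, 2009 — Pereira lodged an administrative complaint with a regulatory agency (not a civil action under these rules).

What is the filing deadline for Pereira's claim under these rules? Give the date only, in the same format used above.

September 28, 2011

Under the discovery rule, the claim accrued on March 16, 2007, when Pereira discovered the injury — not on the February 26, 2006 date of the underlying act.
4 years from March 16, 2007 is March 16, 2011.
The automatic bankruptcy stay from August 25, 2008 to March 9, 2009 tolled the period for 196 days, extending the deadline to September 28, 2011.
None of the other events listed affects the running of the period under the stated rules.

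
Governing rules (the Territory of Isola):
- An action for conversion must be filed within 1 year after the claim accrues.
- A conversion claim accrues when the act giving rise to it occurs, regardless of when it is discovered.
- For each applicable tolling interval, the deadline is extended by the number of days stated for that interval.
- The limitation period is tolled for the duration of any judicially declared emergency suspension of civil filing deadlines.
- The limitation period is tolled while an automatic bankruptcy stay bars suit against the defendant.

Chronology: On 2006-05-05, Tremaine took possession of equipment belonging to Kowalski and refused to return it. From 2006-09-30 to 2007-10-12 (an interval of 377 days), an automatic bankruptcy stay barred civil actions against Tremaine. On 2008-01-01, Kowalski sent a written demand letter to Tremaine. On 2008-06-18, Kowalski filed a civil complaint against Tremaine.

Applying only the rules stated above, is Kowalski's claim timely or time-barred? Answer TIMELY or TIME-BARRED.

The limitation period began to run on 2006-05-05.
Adding the 1 year base period to 2006-05-05 gives a deadline of 2007-05-05, before any tolling.
The automatic bankruptcy stay from 2006-09-30 to 2007-10-12 tolled the period for 377 days, extending the deadline to 2008-05-16.
Nothing else in the chronology tolls or restarts the period.
Filing on 2008-06-18 missed the 2008-05-16 deadline — the action is time-barred.

TIME-BARRED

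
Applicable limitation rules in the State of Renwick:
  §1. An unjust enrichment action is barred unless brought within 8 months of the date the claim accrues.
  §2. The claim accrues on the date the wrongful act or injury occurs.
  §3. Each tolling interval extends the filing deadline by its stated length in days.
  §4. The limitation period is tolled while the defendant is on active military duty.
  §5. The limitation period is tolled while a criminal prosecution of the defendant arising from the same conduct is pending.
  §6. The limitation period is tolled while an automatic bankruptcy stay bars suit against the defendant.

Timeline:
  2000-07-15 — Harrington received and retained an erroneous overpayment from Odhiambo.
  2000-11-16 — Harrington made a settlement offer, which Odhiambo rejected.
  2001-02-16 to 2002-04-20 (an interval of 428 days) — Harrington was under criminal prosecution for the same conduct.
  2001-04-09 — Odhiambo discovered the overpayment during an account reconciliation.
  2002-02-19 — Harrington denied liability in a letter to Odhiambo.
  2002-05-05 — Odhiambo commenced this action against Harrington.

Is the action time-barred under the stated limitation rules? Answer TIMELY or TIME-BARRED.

The claim accrued on 2000-07-15, when the wrongful act occurred; under the stated occurrence rule the 2001-04-09 discovery does not delay accrual.
The untolled deadline — 8 months after 2000-07-15 — is 2001-03-15.
Because the pending criminal prosecution ran from 2001-02-16 to 2002-04-20, the deadline is extended by 428 days to 2002-05-17.
Nothing else in the chronology tolls or restarts the period.
The 2002-05-05 filing precedes the 2002-05-17 deadline; the claim is timely.

TIMELY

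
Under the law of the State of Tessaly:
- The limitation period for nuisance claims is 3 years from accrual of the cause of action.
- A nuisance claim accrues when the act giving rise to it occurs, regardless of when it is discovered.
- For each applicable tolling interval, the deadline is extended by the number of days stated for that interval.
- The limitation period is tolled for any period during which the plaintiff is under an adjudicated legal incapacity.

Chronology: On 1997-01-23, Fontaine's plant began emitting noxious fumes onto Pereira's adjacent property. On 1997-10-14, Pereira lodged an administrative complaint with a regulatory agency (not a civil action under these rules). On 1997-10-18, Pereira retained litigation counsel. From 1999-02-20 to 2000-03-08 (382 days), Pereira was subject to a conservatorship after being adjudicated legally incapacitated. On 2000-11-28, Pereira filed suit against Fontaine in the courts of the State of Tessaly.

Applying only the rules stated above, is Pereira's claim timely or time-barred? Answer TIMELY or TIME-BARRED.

TIMELY

The cause of action accrued on 1997-01-23, the date of the act.
The untolled deadline — 3 years after 1997-01-23 — is 2000-01-23.
Because the plaintiff's legal incapacity ran from 1999-02-20 to 2000-03-08, the deadline is extended by 382 days to 2001-02-08.
Nothing else in the chronology tolls or restarts the period.
Pereira filed on 2000-11-28, before the 2001-02-08 deadline, so the action is timely.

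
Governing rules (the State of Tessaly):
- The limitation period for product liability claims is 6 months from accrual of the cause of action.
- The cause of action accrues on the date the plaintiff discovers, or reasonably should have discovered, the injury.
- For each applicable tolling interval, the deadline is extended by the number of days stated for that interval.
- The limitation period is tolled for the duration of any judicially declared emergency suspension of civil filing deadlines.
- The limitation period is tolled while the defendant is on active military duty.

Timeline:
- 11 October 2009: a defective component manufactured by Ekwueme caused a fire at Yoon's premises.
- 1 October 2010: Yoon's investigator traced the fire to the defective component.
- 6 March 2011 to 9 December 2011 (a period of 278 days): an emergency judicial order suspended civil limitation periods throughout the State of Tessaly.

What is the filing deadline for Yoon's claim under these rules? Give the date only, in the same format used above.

4 January 2012

Accrual is tied to discovery, so the period began on 1 October 2010 rather than on 11 October 2009 when the act occurred.
Adding the 6 months base period to 1 October 2010 gives a deadline of 1 April 2011, before any tolling.
The period was tolled for 278 days by the emergency suspension of filing deadlines (6 March 2011 to 9 December 2011), pushing the deadline to 4 January 2012.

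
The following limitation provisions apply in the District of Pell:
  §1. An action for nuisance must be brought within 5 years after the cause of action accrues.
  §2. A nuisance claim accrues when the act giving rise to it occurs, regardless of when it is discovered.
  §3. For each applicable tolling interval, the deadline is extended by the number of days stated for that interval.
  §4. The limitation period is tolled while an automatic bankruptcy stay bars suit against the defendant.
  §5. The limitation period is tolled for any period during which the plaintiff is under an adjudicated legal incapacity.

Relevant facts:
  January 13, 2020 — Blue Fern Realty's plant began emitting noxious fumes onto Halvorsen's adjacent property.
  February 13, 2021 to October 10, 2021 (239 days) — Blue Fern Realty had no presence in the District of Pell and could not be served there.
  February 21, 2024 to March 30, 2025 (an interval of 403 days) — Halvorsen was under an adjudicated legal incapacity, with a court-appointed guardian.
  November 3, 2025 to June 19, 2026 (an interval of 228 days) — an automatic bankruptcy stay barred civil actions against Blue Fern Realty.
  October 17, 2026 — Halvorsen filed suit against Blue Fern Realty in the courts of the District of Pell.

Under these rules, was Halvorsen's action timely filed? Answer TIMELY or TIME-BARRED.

The limitation period began to run on January 13, 2020.
The untolled deadline — 5 years after January 13, 2020 — is January 13, 2025.
The plaintiff's legal incapacity from February 21, 2024 to March 30, 2025 tolled the period for 403 days, extending the deadline to February 20, 2026.
The automatic bankruptcy stay from November 3, 2025 to June 19, 2026 tolled the period for 228 days, extending the deadline to October 6, 2026.
The defendant's absence from the jurisdiction from February 13, 2021 to October 10, 2021 does not toll the period, because no stated rule makes the defendant's absence a tolling event.
Filing on October 17, 2026 missed the October 6, 2026 deadline — the action is time-barred.

TIME-BARRED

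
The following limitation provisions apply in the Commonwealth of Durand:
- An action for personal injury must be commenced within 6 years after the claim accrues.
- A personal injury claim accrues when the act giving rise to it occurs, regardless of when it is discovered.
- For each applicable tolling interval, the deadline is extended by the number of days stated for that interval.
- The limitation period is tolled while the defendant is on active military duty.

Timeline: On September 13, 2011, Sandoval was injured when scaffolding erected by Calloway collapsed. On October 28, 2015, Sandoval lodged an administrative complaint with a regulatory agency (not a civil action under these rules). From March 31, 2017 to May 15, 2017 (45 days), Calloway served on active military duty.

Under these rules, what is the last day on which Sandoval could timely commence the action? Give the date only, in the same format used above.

October 28, 2017

The claim accrued on September 13, 2011, the date of the act.
The untolled deadline — 6 years after September 13, 2011 — is September 13, 2017.
The period was tolled for 45 days by the defendant's active military service (March 31, 2017 to May 15, 2017), pushing the deadline to October 28, 2017.
The other events in the timeline have no effect on the limitation period under the stated rules.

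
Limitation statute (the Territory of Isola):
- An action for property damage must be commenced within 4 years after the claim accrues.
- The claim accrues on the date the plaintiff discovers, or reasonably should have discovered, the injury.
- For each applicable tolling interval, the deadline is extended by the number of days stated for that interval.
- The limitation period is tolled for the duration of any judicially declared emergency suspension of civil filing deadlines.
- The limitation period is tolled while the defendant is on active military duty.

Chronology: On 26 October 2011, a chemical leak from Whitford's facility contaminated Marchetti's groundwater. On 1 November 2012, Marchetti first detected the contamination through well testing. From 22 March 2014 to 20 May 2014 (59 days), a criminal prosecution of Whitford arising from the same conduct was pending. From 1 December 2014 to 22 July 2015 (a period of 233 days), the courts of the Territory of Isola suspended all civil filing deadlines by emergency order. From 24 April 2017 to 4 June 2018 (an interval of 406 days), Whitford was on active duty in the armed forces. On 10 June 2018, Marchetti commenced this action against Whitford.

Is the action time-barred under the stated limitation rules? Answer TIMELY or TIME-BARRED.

Accrual is tied to discovery, so the period began on 1 November 2012 rather than on 26 October 2011 when the act occurred.
The untolled deadline — 4 years after 1 November 2012 — is 1 November 2016.
Because the emergency suspension of filing deadlines ran from 1 December 2014 to 22 July 2015, the deadline is extended by 233 days to 22 June 2017.
The period was tolled for 406 days by the defendant's active military service (24 April 2017 to 4 June 2018), pushing the deadline to 2 August 2018.
Although a criminal prosecution ran from 22 March 2014 to 20 May 2014, the stated rules do not make that a tolling event, so it is disregarded.
Marchetti filed on 10 June 2018, before the 2 August 2018 deadline, so the action is timely.

TIMELY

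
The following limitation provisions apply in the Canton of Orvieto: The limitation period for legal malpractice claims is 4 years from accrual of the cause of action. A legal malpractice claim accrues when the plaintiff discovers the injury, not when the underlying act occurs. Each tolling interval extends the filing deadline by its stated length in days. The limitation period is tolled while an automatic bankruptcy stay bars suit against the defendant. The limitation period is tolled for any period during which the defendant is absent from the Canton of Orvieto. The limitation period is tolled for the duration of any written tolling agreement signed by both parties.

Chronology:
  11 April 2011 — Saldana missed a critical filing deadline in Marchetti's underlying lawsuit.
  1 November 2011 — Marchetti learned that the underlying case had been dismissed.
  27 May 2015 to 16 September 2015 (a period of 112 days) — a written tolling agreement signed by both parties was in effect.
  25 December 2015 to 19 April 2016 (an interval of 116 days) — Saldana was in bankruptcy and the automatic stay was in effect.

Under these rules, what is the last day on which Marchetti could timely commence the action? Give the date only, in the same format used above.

The claim did not accrue until Marchetti discovered the injury on 1 November 2011; the 11 April 2011 act date does not start the clock under the stated rule.
4 years from 1 November 2011 is 1 November 2015.
The written tolling agreement from 27 May 2015 to 16 September 2015 tolled the period for 112 days, extending the deadline to 21 February 2016.
The automatic bankruptcy stay from 25 December 2015 to 19 April 2016 tolled the period for 116 days, extending the deadline to 16 June 2016.

16 June 2016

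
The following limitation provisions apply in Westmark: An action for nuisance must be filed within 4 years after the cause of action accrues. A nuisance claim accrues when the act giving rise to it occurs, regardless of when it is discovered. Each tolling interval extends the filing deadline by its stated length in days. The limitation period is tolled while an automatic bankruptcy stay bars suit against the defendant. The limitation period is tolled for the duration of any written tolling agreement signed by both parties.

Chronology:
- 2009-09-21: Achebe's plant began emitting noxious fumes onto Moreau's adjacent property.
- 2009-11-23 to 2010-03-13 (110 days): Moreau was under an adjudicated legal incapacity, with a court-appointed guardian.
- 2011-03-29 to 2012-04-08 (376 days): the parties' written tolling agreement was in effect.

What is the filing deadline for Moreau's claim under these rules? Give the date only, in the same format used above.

2014-10-02

The limitation period began to run on 2009-09-21.
Adding the 4 years base period to 2009-09-21 gives a deadline of 2013-09-21, before any tolling.
The written tolling agreement from 2011-03-29 to 2012-04-08 tolled the period for 376 days, extending the deadline to 2014-10-02.
The plaintiff's legal incapacity from 2009-11-23 to 2010-03-13 does not toll the period, because no stated rule makes the plaintiff's incapacity a tolling event.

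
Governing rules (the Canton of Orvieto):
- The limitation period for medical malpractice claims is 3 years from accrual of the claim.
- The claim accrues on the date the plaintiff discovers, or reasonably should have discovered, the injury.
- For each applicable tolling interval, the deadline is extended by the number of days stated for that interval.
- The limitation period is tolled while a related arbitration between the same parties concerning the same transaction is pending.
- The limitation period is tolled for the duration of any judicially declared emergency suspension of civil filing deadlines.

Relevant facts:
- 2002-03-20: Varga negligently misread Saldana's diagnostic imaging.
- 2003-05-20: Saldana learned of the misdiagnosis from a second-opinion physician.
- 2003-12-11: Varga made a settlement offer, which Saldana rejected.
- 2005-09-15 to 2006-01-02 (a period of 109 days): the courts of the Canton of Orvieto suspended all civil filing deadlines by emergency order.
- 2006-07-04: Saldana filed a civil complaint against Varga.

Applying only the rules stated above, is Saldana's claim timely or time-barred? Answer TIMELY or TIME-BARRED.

The claim did not accrue until Saldana discovered the injury on 2003-05-20; the 2002-03-20 act date does not start the clock under the stated rule.
3 years from 2003-05-20 is 2006-05-20.
The emergency suspension of filing deadlines from 2005-09-15 to 2006-01-02 tolled the period for 109 days, extending the deadline to 2006-09-06.
Nothing else in the chronology tolls or restarts the period.
Filing on 2006-07-04 beat the 2006-09-06 deadline — the action is timely.

TIMELY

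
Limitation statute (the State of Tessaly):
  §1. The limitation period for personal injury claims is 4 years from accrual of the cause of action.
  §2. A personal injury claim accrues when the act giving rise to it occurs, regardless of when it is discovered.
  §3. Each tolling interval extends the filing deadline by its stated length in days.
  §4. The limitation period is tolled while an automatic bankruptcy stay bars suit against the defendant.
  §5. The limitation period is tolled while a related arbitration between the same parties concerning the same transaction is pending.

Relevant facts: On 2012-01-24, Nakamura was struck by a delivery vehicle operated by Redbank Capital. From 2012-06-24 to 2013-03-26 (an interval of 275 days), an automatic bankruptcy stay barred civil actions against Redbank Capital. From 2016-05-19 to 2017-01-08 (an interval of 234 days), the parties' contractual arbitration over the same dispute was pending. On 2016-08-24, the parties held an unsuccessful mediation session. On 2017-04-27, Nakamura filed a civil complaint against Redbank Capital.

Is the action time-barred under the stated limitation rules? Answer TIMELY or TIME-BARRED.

TIMELY

The cause of action accrued on 2012-01-24, the date of the act.
The untolled deadline — 4 years after 2012-01-24 — is 2016-01-24.
Because the automatic bankruptcy stay ran from 2012-06-24 to 2013-03-26, the deadline is extended by 275 days to 2016-10-25.
The pending related arbitration from 2016-05-19 to 2017-01-08 tolled the period for 234 days, extending the deadline to 2017-06-16.
None of the other events listed affects the running of the period under the stated rules.
Filing on 2017-04-27 beat the 2017-06-16 deadline — the action is timely.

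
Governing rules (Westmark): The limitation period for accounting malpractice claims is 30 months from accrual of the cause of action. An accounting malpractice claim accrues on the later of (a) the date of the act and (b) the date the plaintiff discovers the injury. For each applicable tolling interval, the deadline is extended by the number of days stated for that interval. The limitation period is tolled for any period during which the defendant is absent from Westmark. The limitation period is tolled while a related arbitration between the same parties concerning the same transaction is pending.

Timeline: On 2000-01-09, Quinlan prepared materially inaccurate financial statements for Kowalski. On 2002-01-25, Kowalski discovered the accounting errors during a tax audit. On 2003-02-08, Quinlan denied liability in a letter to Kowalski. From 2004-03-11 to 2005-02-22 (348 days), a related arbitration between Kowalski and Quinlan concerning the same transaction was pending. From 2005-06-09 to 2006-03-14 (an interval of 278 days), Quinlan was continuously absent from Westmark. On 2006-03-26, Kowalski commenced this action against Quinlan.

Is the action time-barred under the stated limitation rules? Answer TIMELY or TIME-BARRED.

TIMELY

The claim accrued on 2002-01-25 — the later of the 2000-01-09 act and the 2002-01-25 discovery.
The untolled deadline — 30 months after 2002-01-25 — is 2004-07-25.
The pending related arbitration from 2004-03-11 to 2005-02-22 tolled the period for 348 days, extending the deadline to 2005-07-08.
The defendant's absence from the jurisdiction from 2005-06-09 to 2006-03-14 tolled the period for 278 days, extending the deadline to 2006-04-12.
None of the other events listed affects the running of the period under the stated rules.
Kowalski filed on 2006-03-26, before the 2006-04-12 deadline, so the action is timely.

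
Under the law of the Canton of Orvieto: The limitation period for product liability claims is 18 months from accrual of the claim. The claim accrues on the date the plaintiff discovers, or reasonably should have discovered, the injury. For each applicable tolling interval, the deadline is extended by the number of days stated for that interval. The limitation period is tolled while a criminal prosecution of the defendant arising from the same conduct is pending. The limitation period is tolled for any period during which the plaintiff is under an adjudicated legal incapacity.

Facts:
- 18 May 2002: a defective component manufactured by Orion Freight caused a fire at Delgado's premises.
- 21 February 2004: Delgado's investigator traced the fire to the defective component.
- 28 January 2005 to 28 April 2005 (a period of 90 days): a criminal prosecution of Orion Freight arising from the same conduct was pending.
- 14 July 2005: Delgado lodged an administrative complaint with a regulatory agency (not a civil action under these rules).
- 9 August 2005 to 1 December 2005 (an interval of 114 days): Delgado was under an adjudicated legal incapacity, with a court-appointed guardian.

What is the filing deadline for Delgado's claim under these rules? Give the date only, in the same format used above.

13 March 2006

Accrual is tied to discovery, so the period began on 21 February 2004 rather than on 18 May 2002 when the act occurred.
Adding the 18 months base period to 21 February 2004 gives a deadline of 21 August 2005, before any tolling.
The pending criminal prosecution from 28 January 2005 to 28 April 2005 tolled the period for 90 days, extending the deadline to 19 November 2005.
The period was tolled for 114 days by the plaintiff's legal incapacity (9 August 2005 to 1 December 2005), pushing the deadline to 13 March 2006.
None of the other events listed affects the running of the period under the stated rules.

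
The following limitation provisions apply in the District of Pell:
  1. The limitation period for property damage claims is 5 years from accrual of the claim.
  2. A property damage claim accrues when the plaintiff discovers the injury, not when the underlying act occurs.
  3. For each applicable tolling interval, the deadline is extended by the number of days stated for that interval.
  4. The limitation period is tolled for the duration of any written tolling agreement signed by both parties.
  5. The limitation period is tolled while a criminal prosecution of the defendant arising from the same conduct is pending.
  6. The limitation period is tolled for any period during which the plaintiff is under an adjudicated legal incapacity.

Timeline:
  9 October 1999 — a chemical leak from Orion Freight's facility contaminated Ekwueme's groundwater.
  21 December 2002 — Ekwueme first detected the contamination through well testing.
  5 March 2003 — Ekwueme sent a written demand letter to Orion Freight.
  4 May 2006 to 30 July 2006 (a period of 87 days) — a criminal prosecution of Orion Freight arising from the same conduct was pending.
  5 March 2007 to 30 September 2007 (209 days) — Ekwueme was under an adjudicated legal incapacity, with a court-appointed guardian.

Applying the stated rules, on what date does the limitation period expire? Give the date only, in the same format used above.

Under the discovery rule, the claim accrued on 21 December 2002, when Ekwueme discovered the injury — not on the 9 October 1999 date of the underlying act.
The untolled deadline — 5 years after 21 December 2002 — is 21 December 2007.
Because the pending criminal prosecution ran from 4 May 2006 to 30 July 2006, the deadline is extended by 87 days to 17 March 2008.
The plaintiff's legal incapacity from 5 March 2007 to 30 September 2007 tolled the period for 209 days, extending the deadline to 12 October 2008.
Nothing else in the chronology tolls or restarts the period.

12 October 2008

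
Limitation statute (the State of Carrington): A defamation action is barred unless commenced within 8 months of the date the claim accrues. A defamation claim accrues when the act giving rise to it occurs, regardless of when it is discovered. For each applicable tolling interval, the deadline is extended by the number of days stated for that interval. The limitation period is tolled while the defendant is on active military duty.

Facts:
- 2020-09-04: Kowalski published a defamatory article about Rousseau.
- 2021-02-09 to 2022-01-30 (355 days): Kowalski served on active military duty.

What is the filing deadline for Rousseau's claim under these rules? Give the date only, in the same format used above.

The limitation period began to run on 2020-09-04.
Adding the 8 months base period to 2020-09-04 gives a deadline of 2021-05-04, before any tolling.
The defendant's active military service from 2021-02-09 to 2022-01-30 tolled the period for 355 days, extending the deadline to 2022-04-24.

2022-04-24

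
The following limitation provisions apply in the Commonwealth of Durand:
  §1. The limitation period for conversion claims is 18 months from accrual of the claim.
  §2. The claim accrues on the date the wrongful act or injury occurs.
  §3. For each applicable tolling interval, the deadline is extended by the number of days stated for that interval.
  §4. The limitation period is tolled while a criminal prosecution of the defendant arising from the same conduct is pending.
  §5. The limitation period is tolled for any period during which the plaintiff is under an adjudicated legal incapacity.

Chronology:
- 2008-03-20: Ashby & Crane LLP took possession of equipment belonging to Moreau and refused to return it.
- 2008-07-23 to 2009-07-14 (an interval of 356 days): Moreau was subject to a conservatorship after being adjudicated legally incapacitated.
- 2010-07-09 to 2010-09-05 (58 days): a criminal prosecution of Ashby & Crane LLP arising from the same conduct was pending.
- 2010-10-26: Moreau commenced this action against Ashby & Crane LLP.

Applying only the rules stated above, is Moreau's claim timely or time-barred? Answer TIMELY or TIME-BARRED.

The limitation period began to run on 2008-03-20.
Adding the 18 months base period to 2008-03-20 gives a deadline of 2009-09-20, before any tolling.
Because the plaintiff's legal incapacity ran from 2008-07-23 to 2009-07-14, the deadline is extended by 356 days to 2010-09-11.
The period was tolled for 58 days by the pending criminal prosecution (2010-07-09 to 2010-09-05), pushing the deadline to 2010-11-08.
The 2010-10-26 filing precedes the 2010-11-08 deadline; the claim is timely.

TIMELY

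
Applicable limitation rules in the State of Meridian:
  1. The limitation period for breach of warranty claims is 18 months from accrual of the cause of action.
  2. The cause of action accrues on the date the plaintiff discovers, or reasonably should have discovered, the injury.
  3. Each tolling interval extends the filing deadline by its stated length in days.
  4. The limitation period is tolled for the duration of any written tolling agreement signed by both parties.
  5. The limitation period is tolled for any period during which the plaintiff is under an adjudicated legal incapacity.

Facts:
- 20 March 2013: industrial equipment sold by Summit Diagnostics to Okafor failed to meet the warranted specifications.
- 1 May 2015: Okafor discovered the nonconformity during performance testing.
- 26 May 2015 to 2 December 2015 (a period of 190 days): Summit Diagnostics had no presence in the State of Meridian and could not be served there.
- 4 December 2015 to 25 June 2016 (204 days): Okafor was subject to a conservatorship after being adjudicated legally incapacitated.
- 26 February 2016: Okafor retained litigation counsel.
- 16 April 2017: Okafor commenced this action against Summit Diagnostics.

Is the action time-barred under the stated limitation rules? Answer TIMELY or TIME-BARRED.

The claim did not accrue until Okafor discovered the injury on 1 May 2015; the 20 March 2013 act date does not start the clock under the stated rule.
18 months from 1 May 2015 is 1 November 2016.
Because the plaintiff's legal incapacity ran from 4 December 2015 to 25 June 2016, the deadline is extended by 204 days to 24 May 2017.
The defendant's absence from the jurisdiction from 26 May 2015 to 2 December 2015 does not toll the period, because no stated rule makes the defendant's absence a tolling event.
Nothing else in the chronology tolls or restarts the period.
Okafor filed on 16 April 2017, before the 24 May 2017 deadline, so the action is timely.

TIMELY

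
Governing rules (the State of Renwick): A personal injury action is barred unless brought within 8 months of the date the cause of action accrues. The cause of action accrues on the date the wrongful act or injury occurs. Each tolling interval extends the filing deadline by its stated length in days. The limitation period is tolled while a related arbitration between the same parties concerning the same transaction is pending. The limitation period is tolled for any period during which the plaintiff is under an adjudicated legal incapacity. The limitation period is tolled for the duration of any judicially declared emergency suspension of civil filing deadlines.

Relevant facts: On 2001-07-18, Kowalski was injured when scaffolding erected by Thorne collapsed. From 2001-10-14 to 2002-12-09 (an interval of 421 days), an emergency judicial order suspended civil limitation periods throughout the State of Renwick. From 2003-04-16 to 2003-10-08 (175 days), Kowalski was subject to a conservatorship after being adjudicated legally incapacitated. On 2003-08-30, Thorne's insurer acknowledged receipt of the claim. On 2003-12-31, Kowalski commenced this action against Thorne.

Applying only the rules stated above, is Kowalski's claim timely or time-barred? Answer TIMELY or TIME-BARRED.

TIME-BARRED

The claim accrued on 2001-07-18, when the wrongful act occurred.
8 months from 2001-07-18 is 2002-03-18.
The emergency suspension of filing deadlines from 2001-10-14 to 2002-12-09 tolled the period for 421 days, extending the deadline to 2003-05-13.
The period was tolled for 175 days by the plaintiff's legal incapacity (2003-04-16 to 2003-10-08), pushing the deadline to 2003-11-04.
The other events in the timeline have no effect on the limitation period under the stated rules.
Kowalski filed on 2003-12-31, after the 2003-11-04 deadline, so the action is time-barred.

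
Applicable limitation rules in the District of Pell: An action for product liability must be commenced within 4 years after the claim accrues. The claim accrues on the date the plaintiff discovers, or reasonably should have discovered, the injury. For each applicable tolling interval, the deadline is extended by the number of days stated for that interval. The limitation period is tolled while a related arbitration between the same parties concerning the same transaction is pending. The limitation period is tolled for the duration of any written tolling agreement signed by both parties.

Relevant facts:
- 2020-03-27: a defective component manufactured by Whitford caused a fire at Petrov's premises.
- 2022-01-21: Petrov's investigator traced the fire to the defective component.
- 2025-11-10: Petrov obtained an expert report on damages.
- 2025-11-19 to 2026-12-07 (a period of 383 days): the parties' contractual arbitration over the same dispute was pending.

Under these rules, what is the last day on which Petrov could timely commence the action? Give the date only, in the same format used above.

2027-02-08

Accrual is tied to discovery, so the period began on 2022-01-21 rather than on 2020-03-27 when the act occurred.
4 years from 2022-01-21 is 2026-01-21.
The pending related arbitration from 2025-11-19 to 2026-12-07 tolled the period for 383 days, extending the deadline to 2027-02-08.
The other events in the timeline have no effect on the limitation period under the stated rules.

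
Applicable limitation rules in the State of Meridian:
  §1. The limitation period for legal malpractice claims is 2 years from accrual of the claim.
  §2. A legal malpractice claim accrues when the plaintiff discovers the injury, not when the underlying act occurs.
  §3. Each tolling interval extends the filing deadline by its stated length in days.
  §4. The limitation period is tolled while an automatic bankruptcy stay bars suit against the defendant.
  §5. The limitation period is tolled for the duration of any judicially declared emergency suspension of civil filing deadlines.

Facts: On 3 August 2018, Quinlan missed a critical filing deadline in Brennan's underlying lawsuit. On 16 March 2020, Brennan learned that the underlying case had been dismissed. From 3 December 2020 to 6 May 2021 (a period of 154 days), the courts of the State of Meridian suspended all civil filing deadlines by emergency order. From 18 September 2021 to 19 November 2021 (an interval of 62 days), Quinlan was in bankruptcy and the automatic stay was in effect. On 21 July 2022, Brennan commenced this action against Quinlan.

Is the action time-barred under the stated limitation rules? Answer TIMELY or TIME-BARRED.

The claim did not accrue until Brennan discovered the injury on 16 March 2020; the 3 August 2018 act date does not start the clock under the stated rule.
2 years from 16 March 2020 is 16 March 2022.
Because the emergency suspension of filing deadlines ran from 3 December 2020 to 6 May 2021, the deadline is extended by 154 days to 17 August 2022.
Because the automatic bankruptcy stay ran from 18 September 2021 to 19 November 2021, the deadline is extended by 62 days to 18 October 2022.
The 21 July 2022 filing precedes the 18 October 2022 deadline; the claim is timely.

TIMELY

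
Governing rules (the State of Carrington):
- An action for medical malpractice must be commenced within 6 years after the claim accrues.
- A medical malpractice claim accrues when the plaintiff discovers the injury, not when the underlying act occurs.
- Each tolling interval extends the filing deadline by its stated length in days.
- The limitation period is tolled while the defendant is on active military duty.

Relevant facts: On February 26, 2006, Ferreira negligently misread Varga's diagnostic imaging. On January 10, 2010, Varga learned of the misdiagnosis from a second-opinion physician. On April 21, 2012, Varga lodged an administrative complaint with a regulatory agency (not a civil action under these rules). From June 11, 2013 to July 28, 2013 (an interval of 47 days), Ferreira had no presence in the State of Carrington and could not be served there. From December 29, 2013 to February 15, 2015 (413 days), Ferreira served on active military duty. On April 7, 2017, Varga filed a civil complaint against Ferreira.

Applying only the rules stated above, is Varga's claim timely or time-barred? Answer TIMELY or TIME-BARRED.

TIME-BARRED

Accrual is tied to discovery, so the period began on January 10, 2010 rather than on February 26, 2006 when the act occurred.
Adding the 6 years base period to January 10, 2010 gives a deadline of January 10, 2016, before any tolling.
Because the defendant's active military service ran from December 29, 2013 to February 15, 2015, the deadline is extended by 413 days to February 26, 2017.
No stated provision tolls the period for the defendant's absence, so the interval from June 11, 2013 to July 28, 2013 has no effect on the deadline.
None of the other events listed affects the running of the period under the stated rules.
Filing on April 7, 2017 missed the February 26, 2017 deadline — the action is time-barred.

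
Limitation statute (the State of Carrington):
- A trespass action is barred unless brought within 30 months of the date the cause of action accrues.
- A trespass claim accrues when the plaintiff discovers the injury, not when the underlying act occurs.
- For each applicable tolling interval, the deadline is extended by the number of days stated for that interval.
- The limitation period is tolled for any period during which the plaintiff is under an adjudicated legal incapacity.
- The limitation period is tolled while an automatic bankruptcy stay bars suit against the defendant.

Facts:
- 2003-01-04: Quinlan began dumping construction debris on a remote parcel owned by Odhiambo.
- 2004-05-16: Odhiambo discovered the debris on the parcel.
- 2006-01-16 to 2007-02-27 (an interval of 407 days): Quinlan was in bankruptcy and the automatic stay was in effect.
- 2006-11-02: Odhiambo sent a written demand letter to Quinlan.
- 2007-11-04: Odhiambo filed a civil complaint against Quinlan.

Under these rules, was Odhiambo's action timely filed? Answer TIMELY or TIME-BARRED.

Accrual is tied to discovery, so the period began on 2004-05-16 rather than on 2003-01-04 when the act occurred.
30 months from 2004-05-16 is 2006-11-16.
The automatic bankruptcy stay from 2006-01-16 to 2007-02-27 tolled the period for 407 days, extending the deadline to 2007-12-28.
Nothing else in the chronology tolls or restarts the period.
Filing on 2007-11-04 beat the 2007-12-28 deadline — the action is timely.

TIMELY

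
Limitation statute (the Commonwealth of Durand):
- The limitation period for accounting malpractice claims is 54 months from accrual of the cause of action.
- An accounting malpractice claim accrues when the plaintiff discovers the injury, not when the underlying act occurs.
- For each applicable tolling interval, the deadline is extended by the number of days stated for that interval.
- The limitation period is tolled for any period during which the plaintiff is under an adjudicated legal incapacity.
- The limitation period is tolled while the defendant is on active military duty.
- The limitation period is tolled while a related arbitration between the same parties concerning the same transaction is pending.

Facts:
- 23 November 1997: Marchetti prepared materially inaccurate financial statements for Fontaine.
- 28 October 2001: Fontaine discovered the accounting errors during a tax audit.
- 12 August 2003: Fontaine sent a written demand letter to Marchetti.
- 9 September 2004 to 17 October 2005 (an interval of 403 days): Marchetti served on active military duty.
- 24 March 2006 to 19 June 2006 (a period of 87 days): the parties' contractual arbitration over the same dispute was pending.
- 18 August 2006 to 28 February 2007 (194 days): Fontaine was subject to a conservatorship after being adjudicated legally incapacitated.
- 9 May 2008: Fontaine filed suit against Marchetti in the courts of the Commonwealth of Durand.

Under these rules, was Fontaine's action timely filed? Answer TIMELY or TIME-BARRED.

TIME-BARRED

Under the discovery rule, the claim accrued on 28 October 2001, when Fontaine discovered the injury — not on the 23 November 1997 date of the underlying act.
The untolled deadline — 54 months after 28 October 2001 — is 28 April 2006.
The period was tolled for 403 days by the defendant's active military service (9 September 2004 to 17 October 2005), pushing the deadline to 5 June 2007.
The pending related arbitration from 24 March 2006 to 19 June 2006 tolled the period for 87 days, extending the deadline to 31 August 2007.
The period was tolled for 194 days by the plaintiff's legal incapacity (18 August 2006 to 28 February 2007), pushing the deadline to 12 March 2008.
Nothing else in the chronology tolls or restarts the period.
The 9 May 2008 filing falls after the 12 March 2008 deadline; the claim is time-barred.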